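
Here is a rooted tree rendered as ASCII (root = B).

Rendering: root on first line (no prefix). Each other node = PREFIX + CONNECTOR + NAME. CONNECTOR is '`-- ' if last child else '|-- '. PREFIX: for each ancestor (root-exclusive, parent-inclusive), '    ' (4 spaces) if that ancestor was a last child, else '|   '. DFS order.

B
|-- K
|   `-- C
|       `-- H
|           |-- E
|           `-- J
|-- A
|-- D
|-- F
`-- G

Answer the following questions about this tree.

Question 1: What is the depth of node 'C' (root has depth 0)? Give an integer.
Answer: 2

Derivation:
Path from root to C: B -> K -> C
Depth = number of edges = 2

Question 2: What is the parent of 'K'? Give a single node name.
Scan adjacency: K appears as child of B

Answer: B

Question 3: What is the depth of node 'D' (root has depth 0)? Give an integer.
Answer: 1

Derivation:
Path from root to D: B -> D
Depth = number of edges = 1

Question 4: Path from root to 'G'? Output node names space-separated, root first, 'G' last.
Answer: B G

Derivation:
Walk down from root: B -> G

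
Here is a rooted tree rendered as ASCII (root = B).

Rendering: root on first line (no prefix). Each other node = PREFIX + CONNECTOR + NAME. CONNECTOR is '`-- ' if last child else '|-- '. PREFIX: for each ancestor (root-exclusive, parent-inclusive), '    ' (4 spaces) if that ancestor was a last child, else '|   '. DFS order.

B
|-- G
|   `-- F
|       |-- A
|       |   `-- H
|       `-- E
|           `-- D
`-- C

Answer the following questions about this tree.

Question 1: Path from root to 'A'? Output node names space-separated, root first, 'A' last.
Walk down from root: B -> G -> F -> A

Answer: B G F A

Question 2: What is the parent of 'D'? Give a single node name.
Answer: E

Derivation:
Scan adjacency: D appears as child of E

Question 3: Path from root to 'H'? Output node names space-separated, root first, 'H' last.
Answer: B G F A H

Derivation:
Walk down from root: B -> G -> F -> A -> H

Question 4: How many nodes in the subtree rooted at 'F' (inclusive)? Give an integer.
Answer: 5

Derivation:
Subtree rooted at F contains: A, D, E, F, H
Count = 5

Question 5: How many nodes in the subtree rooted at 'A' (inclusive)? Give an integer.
Answer: 2

Derivation:
Subtree rooted at A contains: A, H
Count = 2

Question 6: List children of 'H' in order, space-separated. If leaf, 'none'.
Node H's children (from adjacency): (leaf)

Answer: none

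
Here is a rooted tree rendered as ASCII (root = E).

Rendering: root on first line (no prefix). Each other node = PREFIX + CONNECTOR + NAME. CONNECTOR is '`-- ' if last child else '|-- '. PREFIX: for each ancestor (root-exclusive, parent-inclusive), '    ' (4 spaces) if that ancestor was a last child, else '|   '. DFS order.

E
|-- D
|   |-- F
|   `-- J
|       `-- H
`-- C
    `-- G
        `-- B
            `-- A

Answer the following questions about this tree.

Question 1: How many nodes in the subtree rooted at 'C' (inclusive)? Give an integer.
Answer: 4

Derivation:
Subtree rooted at C contains: A, B, C, G
Count = 4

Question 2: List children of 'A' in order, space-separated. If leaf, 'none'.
Answer: none

Derivation:
Node A's children (from adjacency): (leaf)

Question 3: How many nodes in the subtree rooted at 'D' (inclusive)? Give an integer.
Answer: 4

Derivation:
Subtree rooted at D contains: D, F, H, J
Count = 4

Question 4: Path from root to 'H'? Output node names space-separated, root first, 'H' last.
Answer: E D J H

Derivation:
Walk down from root: E -> D -> J -> H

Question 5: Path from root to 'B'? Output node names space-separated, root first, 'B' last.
Walk down from root: E -> C -> G -> B

Answer: E C G B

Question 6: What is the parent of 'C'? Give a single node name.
Scan adjacency: C appears as child of E

Answer: E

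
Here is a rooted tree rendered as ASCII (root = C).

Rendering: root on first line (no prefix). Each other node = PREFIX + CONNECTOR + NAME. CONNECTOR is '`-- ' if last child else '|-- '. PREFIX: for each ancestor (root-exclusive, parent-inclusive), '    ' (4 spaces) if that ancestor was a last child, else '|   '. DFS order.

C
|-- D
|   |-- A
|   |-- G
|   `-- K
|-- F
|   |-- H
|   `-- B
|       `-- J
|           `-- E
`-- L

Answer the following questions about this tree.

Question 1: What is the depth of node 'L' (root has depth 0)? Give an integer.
Answer: 1

Derivation:
Path from root to L: C -> L
Depth = number of edges = 1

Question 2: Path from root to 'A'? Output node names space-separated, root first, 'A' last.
Walk down from root: C -> D -> A

Answer: C D A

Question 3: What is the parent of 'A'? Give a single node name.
Answer: D

Derivation:
Scan adjacency: A appears as child of D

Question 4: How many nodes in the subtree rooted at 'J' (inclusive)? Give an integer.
Subtree rooted at J contains: E, J
Count = 2

Answer: 2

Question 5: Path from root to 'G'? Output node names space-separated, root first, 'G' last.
Walk down from root: C -> D -> G

Answer: C D G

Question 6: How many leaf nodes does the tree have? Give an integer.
Leaves (nodes with no children): A, E, G, H, K, L

Answer: 6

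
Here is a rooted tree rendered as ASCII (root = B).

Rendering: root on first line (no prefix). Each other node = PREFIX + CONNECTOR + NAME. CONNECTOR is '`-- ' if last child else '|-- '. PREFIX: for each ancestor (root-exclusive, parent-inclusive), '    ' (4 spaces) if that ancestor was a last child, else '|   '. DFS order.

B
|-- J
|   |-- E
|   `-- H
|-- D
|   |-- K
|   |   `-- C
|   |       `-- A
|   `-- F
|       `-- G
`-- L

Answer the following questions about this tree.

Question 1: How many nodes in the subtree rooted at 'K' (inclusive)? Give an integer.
Answer: 3

Derivation:
Subtree rooted at K contains: A, C, K
Count = 3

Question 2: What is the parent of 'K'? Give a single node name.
Scan adjacency: K appears as child of D

Answer: D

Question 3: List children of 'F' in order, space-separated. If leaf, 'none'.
Node F's children (from adjacency): G

Answer: G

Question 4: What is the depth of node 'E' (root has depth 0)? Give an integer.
Path from root to E: B -> J -> E
Depth = number of edges = 2

Answer: 2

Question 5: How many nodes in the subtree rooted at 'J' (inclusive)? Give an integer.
Answer: 3

Derivation:
Subtree rooted at J contains: E, H, J
Count = 3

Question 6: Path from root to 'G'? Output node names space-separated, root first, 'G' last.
Walk down from root: B -> D -> F -> G

Answer: B D F G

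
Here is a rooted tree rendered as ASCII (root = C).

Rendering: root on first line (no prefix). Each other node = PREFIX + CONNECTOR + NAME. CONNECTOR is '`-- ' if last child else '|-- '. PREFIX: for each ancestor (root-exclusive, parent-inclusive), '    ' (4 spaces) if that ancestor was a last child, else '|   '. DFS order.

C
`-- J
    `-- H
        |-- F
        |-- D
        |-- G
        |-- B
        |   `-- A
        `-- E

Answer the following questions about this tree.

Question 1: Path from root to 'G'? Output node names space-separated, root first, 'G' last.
Walk down from root: C -> J -> H -> G

Answer: C J H G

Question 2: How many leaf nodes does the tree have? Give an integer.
Answer: 5

Derivation:
Leaves (nodes with no children): A, D, E, F, G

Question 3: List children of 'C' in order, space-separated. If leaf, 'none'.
Node C's children (from adjacency): J

Answer: J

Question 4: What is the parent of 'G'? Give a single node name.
Scan adjacency: G appears as child of H

Answer: H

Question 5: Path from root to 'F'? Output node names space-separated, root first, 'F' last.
Walk down from root: C -> J -> H -> F

Answer: C J H F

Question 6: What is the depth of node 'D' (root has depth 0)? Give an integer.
Answer: 3

Derivation:
Path from root to D: C -> J -> H -> D
Depth = number of edges = 3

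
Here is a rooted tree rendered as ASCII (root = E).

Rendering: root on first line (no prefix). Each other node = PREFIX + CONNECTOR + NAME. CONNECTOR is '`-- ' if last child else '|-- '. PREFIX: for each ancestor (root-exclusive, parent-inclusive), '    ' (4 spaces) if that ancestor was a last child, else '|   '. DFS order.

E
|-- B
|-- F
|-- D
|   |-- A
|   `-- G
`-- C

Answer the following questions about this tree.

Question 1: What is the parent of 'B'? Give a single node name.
Answer: E

Derivation:
Scan adjacency: B appears as child of E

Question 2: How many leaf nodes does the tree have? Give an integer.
Leaves (nodes with no children): A, B, C, F, G

Answer: 5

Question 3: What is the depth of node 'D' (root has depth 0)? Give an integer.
Answer: 1

Derivation:
Path from root to D: E -> D
Depth = number of edges = 1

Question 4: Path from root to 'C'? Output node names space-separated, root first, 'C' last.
Walk down from root: E -> C

Answer: E C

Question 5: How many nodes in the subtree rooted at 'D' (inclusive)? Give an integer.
Subtree rooted at D contains: A, D, G
Count = 3

Answer: 3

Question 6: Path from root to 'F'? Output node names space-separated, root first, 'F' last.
Answer: E F

Derivation:
Walk down from root: E -> F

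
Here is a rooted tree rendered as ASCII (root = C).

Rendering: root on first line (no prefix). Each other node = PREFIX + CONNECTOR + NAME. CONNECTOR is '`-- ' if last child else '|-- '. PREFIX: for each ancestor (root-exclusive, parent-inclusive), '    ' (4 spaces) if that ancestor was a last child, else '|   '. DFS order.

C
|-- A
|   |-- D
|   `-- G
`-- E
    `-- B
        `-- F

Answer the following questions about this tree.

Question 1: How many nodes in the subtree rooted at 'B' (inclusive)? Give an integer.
Answer: 2

Derivation:
Subtree rooted at B contains: B, F
Count = 2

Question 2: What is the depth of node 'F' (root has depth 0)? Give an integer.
Path from root to F: C -> E -> B -> F
Depth = number of edges = 3

Answer: 3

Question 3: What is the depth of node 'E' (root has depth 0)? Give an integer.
Path from root to E: C -> E
Depth = number of edges = 1

Answer: 1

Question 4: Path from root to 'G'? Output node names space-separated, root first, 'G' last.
Walk down from root: C -> A -> G

Answer: C A G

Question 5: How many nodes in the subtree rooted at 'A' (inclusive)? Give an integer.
Subtree rooted at A contains: A, D, G
Count = 3

Answer: 3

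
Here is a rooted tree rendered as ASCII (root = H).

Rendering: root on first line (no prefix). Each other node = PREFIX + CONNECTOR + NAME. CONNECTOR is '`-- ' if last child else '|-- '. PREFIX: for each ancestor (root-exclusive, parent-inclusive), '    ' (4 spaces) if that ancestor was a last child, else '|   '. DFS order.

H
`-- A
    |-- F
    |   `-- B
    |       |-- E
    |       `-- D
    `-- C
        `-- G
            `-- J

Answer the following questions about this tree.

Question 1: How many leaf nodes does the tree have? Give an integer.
Answer: 3

Derivation:
Leaves (nodes with no children): D, E, J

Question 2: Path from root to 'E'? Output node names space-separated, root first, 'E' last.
Answer: H A F B E

Derivation:
Walk down from root: H -> A -> F -> B -> E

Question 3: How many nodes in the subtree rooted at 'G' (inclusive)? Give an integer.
Subtree rooted at G contains: G, J
Count = 2

Answer: 2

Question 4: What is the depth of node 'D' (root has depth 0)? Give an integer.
Answer: 4

Derivation:
Path from root to D: H -> A -> F -> B -> D
Depth = number of edges = 4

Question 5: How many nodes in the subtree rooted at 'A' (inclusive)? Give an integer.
Subtree rooted at A contains: A, B, C, D, E, F, G, J
Count = 8

Answer: 8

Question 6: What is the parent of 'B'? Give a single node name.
Scan adjacency: B appears as child of F

Answer: F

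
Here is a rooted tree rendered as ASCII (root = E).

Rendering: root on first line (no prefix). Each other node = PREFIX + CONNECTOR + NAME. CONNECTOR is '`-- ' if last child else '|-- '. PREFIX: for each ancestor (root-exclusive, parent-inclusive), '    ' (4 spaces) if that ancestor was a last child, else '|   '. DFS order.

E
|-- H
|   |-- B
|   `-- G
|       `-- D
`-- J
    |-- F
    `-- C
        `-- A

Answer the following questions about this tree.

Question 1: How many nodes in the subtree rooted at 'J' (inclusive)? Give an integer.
Subtree rooted at J contains: A, C, F, J
Count = 4

Answer: 4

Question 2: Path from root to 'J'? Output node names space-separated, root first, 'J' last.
Answer: E J

Derivation:
Walk down from root: E -> J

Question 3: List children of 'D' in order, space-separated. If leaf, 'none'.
Node D's children (from adjacency): (leaf)

Answer: none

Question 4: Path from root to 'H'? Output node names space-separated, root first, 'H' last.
Answer: E H

Derivation:
Walk down from root: E -> H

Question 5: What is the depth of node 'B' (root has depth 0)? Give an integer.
Path from root to B: E -> H -> B
Depth = number of edges = 2

Answer: 2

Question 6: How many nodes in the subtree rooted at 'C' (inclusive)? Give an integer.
Answer: 2

Derivation:
Subtree rooted at C contains: A, C
Count = 2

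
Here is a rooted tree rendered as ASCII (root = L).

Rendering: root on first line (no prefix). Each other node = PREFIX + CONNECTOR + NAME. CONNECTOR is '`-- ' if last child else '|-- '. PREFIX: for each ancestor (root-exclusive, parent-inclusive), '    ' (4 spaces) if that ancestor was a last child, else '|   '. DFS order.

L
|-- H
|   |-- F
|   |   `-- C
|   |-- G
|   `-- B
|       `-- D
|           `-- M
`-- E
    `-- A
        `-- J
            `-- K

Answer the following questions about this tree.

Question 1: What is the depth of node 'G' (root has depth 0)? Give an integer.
Answer: 2

Derivation:
Path from root to G: L -> H -> G
Depth = number of edges = 2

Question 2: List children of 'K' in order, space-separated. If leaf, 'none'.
Answer: none

Derivation:
Node K's children (from adjacency): (leaf)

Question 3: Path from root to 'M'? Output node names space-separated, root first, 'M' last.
Answer: L H B D M

Derivation:
Walk down from root: L -> H -> B -> D -> M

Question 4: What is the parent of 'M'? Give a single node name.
Answer: D

Derivation:
Scan adjacency: M appears as child of D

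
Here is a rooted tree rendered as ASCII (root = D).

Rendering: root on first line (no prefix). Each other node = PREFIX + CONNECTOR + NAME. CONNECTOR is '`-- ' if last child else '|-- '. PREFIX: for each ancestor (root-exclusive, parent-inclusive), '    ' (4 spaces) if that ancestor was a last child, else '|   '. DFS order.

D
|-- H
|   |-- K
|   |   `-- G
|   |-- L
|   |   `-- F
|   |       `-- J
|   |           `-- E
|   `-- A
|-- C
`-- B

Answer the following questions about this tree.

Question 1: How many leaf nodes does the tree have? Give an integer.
Answer: 5

Derivation:
Leaves (nodes with no children): A, B, C, E, G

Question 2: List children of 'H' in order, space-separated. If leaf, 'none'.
Answer: K L A

Derivation:
Node H's children (from adjacency): K, L, A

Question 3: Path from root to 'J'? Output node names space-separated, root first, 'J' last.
Answer: D H L F J

Derivation:
Walk down from root: D -> H -> L -> F -> J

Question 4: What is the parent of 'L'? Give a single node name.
Answer: H

Derivation:
Scan adjacency: L appears as child of H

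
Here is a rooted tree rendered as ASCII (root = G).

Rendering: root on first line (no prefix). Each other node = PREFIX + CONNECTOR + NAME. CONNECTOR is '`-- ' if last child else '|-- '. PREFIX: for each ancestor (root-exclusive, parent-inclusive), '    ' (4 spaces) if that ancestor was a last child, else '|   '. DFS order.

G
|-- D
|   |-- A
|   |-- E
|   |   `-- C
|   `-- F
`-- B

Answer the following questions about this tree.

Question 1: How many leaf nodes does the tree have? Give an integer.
Answer: 4

Derivation:
Leaves (nodes with no children): A, B, C, F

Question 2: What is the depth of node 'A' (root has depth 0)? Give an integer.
Answer: 2

Derivation:
Path from root to A: G -> D -> A
Depth = number of edges = 2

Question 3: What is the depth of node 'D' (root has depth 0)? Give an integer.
Answer: 1

Derivation:
Path from root to D: G -> D
Depth = number of edges = 1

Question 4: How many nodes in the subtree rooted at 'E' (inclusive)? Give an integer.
Subtree rooted at E contains: C, E
Count = 2

Answer: 2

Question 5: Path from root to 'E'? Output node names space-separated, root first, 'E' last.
Answer: G D E

Derivation:
Walk down from root: G -> D -> E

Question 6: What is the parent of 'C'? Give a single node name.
Answer: E

Derivation:
Scan adjacency: C appears as child of E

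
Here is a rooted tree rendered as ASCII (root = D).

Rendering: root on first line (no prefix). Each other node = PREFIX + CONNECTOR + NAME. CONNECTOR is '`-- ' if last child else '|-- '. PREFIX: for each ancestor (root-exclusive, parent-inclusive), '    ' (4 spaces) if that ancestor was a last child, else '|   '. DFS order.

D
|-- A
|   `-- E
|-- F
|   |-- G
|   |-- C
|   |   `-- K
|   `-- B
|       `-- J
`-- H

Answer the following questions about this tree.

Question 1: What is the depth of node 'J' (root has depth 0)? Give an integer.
Path from root to J: D -> F -> B -> J
Depth = number of edges = 3

Answer: 3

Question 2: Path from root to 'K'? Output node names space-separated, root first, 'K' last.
Walk down from root: D -> F -> C -> K

Answer: D F C K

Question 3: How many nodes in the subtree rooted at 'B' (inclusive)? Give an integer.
Subtree rooted at B contains: B, J
Count = 2

Answer: 2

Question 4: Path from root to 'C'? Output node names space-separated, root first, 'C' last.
Walk down from root: D -> F -> C

Answer: D F C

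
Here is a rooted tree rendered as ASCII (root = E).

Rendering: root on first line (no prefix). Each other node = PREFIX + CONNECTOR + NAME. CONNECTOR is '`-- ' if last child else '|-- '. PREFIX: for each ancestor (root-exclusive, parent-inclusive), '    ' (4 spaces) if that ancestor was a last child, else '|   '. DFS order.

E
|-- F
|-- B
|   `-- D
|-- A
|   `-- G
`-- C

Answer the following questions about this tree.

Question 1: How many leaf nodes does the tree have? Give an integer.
Leaves (nodes with no children): C, D, F, G

Answer: 4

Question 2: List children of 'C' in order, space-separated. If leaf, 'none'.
Answer: none

Derivation:
Node C's children (from adjacency): (leaf)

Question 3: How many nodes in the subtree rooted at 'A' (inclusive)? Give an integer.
Answer: 2

Derivation:
Subtree rooted at A contains: A, G
Count = 2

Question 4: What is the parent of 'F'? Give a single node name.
Scan adjacency: F appears as child of E

Answer: E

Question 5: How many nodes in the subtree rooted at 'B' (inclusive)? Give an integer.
Answer: 2

Derivation:
Subtree rooted at B contains: B, D
Count = 2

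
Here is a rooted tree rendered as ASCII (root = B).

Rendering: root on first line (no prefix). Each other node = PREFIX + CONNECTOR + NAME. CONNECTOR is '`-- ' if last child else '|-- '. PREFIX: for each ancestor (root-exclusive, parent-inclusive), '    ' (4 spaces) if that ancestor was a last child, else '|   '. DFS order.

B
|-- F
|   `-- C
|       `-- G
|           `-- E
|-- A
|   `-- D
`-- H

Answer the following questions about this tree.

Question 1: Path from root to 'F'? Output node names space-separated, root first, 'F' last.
Walk down from root: B -> F

Answer: B F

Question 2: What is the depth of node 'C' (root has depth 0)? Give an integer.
Path from root to C: B -> F -> C
Depth = number of edges = 2

Answer: 2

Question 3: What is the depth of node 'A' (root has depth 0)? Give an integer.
Path from root to A: B -> A
Depth = number of edges = 1

Answer: 1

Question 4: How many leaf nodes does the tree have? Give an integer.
Leaves (nodes with no children): D, E, H

Answer: 3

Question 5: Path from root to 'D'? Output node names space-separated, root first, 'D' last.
Answer: B A D

Derivation:
Walk down from root: B -> A -> D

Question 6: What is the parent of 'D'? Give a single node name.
Scan adjacency: D appears as child of A

Answer: A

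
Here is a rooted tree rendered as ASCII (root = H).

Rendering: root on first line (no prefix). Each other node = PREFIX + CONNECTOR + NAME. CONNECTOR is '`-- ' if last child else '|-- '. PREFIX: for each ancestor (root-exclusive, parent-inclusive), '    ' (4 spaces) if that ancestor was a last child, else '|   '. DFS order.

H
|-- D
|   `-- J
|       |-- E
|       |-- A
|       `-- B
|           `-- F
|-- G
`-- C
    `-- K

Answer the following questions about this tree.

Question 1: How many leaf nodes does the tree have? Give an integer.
Leaves (nodes with no children): A, E, F, G, K

Answer: 5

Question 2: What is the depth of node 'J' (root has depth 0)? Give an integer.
Path from root to J: H -> D -> J
Depth = number of edges = 2

Answer: 2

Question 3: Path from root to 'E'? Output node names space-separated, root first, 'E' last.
Walk down from root: H -> D -> J -> E

Answer: H D J E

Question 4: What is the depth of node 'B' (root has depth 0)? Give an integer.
Answer: 3

Derivation:
Path from root to B: H -> D -> J -> B
Depth = number of edges = 3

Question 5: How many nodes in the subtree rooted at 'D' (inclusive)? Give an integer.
Answer: 6

Derivation:
Subtree rooted at D contains: A, B, D, E, F, J
Count = 6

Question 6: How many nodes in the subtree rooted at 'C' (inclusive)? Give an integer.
Subtree rooted at C contains: C, K
Count = 2

Answer: 2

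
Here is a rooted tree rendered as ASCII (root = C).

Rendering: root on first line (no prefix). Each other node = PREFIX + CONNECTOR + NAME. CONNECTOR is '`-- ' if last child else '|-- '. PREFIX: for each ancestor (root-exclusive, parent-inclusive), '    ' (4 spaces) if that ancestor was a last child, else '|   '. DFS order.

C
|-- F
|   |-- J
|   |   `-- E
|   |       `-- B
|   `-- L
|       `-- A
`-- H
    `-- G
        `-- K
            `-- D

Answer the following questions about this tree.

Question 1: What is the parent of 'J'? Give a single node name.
Scan adjacency: J appears as child of F

Answer: F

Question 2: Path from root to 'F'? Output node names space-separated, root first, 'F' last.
Answer: C F

Derivation:
Walk down from root: C -> F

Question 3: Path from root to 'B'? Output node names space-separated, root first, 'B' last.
Walk down from root: C -> F -> J -> E -> B

Answer: C F J E B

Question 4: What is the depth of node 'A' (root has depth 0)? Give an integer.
Path from root to A: C -> F -> L -> A
Depth = number of edges = 3

Answer: 3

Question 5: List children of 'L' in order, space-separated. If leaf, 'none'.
Node L's children (from adjacency): A

Answer: A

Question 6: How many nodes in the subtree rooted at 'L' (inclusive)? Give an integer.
Subtree rooted at L contains: A, L
Count = 2

Answer: 2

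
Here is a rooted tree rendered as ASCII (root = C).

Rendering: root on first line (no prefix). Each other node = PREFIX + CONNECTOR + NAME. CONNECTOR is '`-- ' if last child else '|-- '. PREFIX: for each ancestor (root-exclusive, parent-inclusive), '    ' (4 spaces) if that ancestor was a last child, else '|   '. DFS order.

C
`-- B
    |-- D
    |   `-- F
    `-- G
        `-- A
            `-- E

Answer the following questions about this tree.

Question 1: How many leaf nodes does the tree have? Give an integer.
Leaves (nodes with no children): E, F

Answer: 2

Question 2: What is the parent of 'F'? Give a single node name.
Scan adjacency: F appears as child of D

Answer: D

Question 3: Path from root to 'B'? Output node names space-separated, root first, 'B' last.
Answer: C B

Derivation:
Walk down from root: C -> B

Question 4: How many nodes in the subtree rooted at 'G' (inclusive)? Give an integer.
Answer: 3

Derivation:
Subtree rooted at G contains: A, E, G
Count = 3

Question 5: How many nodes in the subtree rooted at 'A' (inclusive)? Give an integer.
Subtree rooted at A contains: A, E
Count = 2

Answer: 2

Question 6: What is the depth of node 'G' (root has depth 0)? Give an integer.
Path from root to G: C -> B -> G
Depth = number of edges = 2

Answer: 2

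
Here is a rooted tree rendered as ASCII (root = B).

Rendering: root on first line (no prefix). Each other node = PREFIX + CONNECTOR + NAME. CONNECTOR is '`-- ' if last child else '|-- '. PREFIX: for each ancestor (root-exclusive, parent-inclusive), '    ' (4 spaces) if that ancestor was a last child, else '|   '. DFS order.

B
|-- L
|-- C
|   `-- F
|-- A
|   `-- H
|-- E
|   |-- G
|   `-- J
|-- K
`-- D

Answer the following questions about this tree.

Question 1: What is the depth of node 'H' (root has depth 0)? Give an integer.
Path from root to H: B -> A -> H
Depth = number of edges = 2

Answer: 2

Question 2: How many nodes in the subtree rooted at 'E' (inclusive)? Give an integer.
Answer: 3

Derivation:
Subtree rooted at E contains: E, G, J
Count = 3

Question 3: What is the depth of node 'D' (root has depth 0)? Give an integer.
Path from root to D: B -> D
Depth = number of edges = 1

Answer: 1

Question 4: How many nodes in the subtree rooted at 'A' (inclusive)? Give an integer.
Subtree rooted at A contains: A, H
Count = 2

Answer: 2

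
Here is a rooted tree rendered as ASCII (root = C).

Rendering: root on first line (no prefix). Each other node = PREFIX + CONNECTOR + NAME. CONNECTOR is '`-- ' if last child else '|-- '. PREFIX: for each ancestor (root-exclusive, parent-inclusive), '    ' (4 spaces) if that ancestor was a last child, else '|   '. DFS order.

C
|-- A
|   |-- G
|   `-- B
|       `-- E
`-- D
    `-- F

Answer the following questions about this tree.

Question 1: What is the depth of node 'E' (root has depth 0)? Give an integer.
Answer: 3

Derivation:
Path from root to E: C -> A -> B -> E
Depth = number of edges = 3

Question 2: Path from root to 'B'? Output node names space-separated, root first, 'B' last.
Walk down from root: C -> A -> B

Answer: C A B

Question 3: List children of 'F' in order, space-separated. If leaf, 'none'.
Answer: none

Derivation:
Node F's children (from adjacency): (leaf)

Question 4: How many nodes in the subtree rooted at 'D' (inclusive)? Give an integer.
Subtree rooted at D contains: D, F
Count = 2

Answer: 2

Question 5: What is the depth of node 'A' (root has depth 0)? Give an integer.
Path from root to A: C -> A
Depth = number of edges = 1

Answer: 1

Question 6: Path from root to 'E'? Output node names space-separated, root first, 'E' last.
Walk down from root: C -> A -> B -> E

Answer: C A B E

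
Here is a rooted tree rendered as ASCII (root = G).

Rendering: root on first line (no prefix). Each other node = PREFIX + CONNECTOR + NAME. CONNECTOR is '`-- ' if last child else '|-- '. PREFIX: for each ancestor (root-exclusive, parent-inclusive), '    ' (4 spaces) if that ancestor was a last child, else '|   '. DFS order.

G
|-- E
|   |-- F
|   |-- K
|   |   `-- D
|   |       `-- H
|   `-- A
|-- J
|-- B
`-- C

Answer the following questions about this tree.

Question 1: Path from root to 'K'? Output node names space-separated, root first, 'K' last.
Answer: G E K

Derivation:
Walk down from root: G -> E -> K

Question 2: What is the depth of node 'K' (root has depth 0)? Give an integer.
Answer: 2

Derivation:
Path from root to K: G -> E -> K
Depth = number of edges = 2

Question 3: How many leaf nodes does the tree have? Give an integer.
Answer: 6

Derivation:
Leaves (nodes with no children): A, B, C, F, H, J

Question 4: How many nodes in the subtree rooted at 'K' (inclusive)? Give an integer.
Subtree rooted at K contains: D, H, K
Count = 3

Answer: 3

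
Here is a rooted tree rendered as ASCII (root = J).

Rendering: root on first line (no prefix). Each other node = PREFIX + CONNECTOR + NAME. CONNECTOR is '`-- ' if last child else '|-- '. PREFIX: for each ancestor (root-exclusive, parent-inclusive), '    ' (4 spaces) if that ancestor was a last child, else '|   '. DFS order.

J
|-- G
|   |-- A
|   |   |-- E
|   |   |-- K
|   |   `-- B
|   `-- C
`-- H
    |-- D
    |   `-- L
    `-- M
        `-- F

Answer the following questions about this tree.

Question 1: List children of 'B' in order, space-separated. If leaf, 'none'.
Answer: none

Derivation:
Node B's children (from adjacency): (leaf)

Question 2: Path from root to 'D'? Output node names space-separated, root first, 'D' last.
Answer: J H D

Derivation:
Walk down from root: J -> H -> D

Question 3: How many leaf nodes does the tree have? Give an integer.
Leaves (nodes with no children): B, C, E, F, K, L

Answer: 6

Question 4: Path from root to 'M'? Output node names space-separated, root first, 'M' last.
Walk down from root: J -> H -> M

Answer: J H M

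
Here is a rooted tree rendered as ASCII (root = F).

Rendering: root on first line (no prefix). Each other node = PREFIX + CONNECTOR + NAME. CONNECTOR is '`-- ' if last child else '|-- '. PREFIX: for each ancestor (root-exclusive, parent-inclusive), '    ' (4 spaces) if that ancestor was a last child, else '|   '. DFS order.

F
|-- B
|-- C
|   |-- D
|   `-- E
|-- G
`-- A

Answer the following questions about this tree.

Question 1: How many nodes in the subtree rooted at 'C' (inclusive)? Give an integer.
Answer: 3

Derivation:
Subtree rooted at C contains: C, D, E
Count = 3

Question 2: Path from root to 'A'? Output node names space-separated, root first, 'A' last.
Answer: F A

Derivation:
Walk down from root: F -> A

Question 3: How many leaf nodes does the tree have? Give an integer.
Answer: 5

Derivation:
Leaves (nodes with no children): A, B, D, E, G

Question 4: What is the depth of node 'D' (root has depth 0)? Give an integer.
Path from root to D: F -> C -> D
Depth = number of edges = 2

Answer: 2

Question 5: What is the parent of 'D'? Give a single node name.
Scan adjacency: D appears as child of C

Answer: C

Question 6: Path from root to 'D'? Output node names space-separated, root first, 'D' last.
Walk down from root: F -> C -> D

Answer: F C D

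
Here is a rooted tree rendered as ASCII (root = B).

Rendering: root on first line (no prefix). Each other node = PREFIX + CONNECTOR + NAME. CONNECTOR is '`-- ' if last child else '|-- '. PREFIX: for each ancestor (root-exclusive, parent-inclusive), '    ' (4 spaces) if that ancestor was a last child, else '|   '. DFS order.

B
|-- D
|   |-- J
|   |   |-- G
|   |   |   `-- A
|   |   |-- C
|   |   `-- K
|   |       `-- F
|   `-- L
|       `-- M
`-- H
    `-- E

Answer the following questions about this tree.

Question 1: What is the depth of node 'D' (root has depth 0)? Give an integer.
Answer: 1

Derivation:
Path from root to D: B -> D
Depth = number of edges = 1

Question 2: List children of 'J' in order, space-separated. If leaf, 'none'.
Node J's children (from adjacency): G, C, K

Answer: G C K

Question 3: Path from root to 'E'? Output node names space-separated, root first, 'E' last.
Answer: B H E

Derivation:
Walk down from root: B -> H -> E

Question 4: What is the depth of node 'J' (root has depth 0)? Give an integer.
Path from root to J: B -> D -> J
Depth = number of edges = 2

Answer: 2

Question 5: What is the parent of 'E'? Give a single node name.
Scan adjacency: E appears as child of H

Answer: H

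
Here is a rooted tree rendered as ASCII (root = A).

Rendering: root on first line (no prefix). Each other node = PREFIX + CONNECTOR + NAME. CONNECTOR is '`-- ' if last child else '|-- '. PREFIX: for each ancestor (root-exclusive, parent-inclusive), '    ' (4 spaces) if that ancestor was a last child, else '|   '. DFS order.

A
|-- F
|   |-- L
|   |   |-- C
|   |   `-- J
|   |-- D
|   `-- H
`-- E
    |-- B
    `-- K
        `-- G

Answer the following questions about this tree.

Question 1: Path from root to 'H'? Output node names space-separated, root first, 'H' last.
Walk down from root: A -> F -> H

Answer: A F H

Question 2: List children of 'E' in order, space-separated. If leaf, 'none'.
Node E's children (from adjacency): B, K

Answer: B K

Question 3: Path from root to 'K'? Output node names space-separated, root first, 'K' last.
Walk down from root: A -> E -> K

Answer: A E K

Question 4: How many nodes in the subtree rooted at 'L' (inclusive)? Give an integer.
Subtree rooted at L contains: C, J, L
Count = 3

Answer: 3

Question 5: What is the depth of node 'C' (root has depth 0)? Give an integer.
Answer: 3

Derivation:
Path from root to C: A -> F -> L -> C
Depth = number of edges = 3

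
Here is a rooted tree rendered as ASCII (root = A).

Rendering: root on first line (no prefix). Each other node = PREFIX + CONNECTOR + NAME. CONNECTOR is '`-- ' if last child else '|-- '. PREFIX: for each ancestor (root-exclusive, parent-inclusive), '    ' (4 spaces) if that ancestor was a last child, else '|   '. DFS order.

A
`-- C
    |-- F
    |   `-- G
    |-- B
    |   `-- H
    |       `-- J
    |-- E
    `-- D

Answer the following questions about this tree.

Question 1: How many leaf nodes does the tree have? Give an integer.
Answer: 4

Derivation:
Leaves (nodes with no children): D, E, G, J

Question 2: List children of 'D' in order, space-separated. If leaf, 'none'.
Answer: none

Derivation:
Node D's children (from adjacency): (leaf)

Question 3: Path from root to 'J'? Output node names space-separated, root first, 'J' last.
Walk down from root: A -> C -> B -> H -> J

Answer: A C B H J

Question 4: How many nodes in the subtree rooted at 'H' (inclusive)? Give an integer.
Subtree rooted at H contains: H, J
Count = 2

Answer: 2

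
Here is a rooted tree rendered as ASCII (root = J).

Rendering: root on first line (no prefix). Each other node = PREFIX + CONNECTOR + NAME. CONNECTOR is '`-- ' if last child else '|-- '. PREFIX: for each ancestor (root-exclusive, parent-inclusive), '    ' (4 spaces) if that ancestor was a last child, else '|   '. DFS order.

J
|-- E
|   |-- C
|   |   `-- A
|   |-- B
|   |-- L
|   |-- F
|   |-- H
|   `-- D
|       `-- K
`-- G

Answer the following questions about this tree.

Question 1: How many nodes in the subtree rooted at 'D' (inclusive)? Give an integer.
Subtree rooted at D contains: D, K
Count = 2

Answer: 2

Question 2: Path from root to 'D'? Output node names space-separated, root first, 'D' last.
Answer: J E D

Derivation:
Walk down from root: J -> E -> D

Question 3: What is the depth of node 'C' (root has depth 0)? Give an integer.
Answer: 2

Derivation:
Path from root to C: J -> E -> C
Depth = number of edges = 2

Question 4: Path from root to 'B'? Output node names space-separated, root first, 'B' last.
Answer: J E B

Derivation:
Walk down from root: J -> E -> B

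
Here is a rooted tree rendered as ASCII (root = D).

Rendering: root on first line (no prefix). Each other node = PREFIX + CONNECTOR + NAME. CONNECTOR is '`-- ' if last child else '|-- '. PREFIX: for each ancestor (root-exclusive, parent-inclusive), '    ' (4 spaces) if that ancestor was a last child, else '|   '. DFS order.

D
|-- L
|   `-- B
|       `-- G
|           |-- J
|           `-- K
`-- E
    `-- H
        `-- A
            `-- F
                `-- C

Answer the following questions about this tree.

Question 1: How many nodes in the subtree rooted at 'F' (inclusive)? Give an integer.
Answer: 2

Derivation:
Subtree rooted at F contains: C, F
Count = 2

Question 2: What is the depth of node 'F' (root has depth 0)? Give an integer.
Answer: 4

Derivation:
Path from root to F: D -> E -> H -> A -> F
Depth = number of edges = 4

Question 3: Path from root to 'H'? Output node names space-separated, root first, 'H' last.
Walk down from root: D -> E -> H

Answer: D E H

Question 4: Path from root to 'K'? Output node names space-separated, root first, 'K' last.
Walk down from root: D -> L -> B -> G -> K

Answer: D L B G K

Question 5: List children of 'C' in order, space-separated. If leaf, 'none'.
Node C's children (from adjacency): (leaf)

Answer: none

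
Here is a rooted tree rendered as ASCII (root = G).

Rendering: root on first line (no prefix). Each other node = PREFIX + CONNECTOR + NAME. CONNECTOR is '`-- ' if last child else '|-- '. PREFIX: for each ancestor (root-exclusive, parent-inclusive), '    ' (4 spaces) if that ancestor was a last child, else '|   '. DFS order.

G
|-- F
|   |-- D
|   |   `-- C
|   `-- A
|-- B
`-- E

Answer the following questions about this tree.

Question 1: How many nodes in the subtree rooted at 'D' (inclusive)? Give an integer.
Answer: 2

Derivation:
Subtree rooted at D contains: C, D
Count = 2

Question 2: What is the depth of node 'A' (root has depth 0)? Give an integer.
Answer: 2

Derivation:
Path from root to A: G -> F -> A
Depth = number of edges = 2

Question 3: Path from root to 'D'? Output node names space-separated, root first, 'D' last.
Walk down from root: G -> F -> D

Answer: G F D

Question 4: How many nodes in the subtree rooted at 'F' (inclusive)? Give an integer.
Answer: 4

Derivation:
Subtree rooted at F contains: A, C, D, F
Count = 4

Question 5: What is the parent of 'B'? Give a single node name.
Scan adjacency: B appears as child of G

Answer: G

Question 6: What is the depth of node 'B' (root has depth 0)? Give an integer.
Answer: 1

Derivation:
Path from root to B: G -> B
Depth = number of edges = 1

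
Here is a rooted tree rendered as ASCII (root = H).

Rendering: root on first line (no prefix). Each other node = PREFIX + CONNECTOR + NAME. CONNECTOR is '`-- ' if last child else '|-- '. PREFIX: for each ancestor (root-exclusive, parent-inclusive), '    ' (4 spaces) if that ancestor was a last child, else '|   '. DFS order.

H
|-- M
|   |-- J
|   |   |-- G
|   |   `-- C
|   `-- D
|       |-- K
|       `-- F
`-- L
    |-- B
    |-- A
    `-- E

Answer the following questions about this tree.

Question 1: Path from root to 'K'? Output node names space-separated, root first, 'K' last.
Walk down from root: H -> M -> D -> K

Answer: H M D K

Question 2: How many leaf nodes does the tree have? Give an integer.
Leaves (nodes with no children): A, B, C, E, F, G, K

Answer: 7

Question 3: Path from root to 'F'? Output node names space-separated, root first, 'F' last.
Answer: H M D F

Derivation:
Walk down from root: H -> M -> D -> F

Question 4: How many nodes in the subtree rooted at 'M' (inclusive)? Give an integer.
Subtree rooted at M contains: C, D, F, G, J, K, M
Count = 7

Answer: 7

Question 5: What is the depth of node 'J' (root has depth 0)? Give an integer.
Path from root to J: H -> M -> J
Depth = number of edges = 2

Answer: 2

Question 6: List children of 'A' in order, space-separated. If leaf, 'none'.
Answer: none

Derivation:
Node A's children (from adjacency): (leaf)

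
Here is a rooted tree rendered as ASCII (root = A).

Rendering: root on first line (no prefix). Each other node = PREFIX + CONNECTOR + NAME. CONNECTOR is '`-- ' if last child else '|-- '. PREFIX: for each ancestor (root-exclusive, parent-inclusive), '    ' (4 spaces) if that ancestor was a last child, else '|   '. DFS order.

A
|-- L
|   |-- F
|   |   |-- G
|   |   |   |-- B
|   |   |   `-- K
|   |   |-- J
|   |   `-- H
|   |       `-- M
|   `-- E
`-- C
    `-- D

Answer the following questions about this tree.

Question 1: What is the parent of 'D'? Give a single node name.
Scan adjacency: D appears as child of C

Answer: C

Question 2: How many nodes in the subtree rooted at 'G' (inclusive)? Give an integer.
Answer: 3

Derivation:
Subtree rooted at G contains: B, G, K
Count = 3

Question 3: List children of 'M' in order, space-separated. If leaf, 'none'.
Node M's children (from adjacency): (leaf)

Answer: none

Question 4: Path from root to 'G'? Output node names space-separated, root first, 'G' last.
Walk down from root: A -> L -> F -> G

Answer: A L F G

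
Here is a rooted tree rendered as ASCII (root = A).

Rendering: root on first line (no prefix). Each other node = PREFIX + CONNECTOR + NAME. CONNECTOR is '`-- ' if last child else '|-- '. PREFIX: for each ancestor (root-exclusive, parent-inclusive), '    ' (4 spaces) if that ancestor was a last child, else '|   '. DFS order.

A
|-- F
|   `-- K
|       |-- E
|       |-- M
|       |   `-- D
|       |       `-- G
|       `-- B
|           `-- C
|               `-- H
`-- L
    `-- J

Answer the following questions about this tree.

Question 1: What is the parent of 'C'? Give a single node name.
Scan adjacency: C appears as child of B

Answer: B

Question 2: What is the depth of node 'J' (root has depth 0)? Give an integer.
Path from root to J: A -> L -> J
Depth = number of edges = 2

Answer: 2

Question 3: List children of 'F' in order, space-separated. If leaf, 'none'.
Node F's children (from adjacency): K

Answer: K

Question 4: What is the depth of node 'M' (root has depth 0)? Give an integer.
Answer: 3

Derivation:
Path from root to M: A -> F -> K -> M
Depth = number of edges = 3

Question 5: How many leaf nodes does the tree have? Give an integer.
Answer: 4

Derivation:
Leaves (nodes with no children): E, G, H, J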